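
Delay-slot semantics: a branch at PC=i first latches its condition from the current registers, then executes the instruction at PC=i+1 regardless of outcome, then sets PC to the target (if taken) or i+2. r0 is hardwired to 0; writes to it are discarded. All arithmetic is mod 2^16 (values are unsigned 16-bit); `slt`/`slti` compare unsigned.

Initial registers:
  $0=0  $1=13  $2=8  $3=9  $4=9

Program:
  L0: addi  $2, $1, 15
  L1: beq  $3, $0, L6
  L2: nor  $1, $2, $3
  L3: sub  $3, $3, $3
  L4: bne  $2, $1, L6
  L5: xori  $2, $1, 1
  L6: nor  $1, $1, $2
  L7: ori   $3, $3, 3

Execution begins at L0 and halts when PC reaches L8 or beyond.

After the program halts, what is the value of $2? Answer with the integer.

  step pc=0: addi  $2, $1, 15  regs=(0,13,28,9,9)
  step pc=1: beq  $3, $0, L6  cond=F  regs=(0,13,28,9,9)
  step pc=2: nor  $1, $2, $3  regs=(0,65506,28,9,9)
  step pc=3: sub  $3, $3, $3  regs=(0,65506,28,0,9)
  step pc=4: bne  $2, $1, L6  cond=T  regs=(0,65506,28,0,9)
  step pc=5: xori  $2, $1, 1  regs=(0,65506,65507,0,9)
  step pc=6: nor  $1, $1, $2  regs=(0,28,65507,0,9)
  step pc=7: ori   $3, $3, 3  regs=(0,28,65507,3,9)

65507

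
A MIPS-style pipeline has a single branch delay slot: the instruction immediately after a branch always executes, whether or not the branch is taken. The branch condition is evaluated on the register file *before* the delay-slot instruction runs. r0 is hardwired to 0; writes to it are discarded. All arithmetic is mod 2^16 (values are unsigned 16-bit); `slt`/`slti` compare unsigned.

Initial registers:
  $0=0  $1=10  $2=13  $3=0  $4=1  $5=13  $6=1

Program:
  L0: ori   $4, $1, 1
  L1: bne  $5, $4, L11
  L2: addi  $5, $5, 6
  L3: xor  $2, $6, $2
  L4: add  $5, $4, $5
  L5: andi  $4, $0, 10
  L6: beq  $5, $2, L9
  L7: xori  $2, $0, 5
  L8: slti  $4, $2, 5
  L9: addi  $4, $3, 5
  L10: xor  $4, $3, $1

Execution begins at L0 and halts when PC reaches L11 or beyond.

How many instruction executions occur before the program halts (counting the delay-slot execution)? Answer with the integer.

3

PC=0  ori   $4, $1, 1        | $0=0 $1=10 $2=13 $3=0 $4=11 $5=13 $6=1
PC=1  bne  $5, $4, L11       | $0=0 $1=10 $2=13 $3=0 $4=11 $5=13 $6=1  [TAKEN]
PC=2  addi  $5, $5, 6        | $0=0 $1=10 $2=13 $3=0 $4=11 $5=19 $6=1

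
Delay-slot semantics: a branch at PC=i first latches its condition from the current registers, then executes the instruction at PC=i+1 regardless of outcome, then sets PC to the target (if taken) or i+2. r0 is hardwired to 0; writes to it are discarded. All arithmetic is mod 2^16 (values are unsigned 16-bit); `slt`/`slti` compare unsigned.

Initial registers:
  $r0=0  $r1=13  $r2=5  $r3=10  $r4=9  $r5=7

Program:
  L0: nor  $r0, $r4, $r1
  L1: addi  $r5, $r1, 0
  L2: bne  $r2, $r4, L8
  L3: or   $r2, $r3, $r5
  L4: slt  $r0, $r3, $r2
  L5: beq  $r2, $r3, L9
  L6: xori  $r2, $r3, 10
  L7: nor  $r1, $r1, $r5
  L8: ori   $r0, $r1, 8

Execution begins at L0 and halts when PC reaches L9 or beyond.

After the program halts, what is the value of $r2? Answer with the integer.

15

  step pc=0: nor  $r0, $r4, $r1  regs=(0,13,5,10,9,7)
  step pc=1: addi  $r5, $r1, 0  regs=(0,13,5,10,9,13)
  step pc=2: bne  $r2, $r4, L8  cond=T  regs=(0,13,5,10,9,13)
  step pc=3: or   $r2, $r3, $r5  regs=(0,13,15,10,9,13)
  step pc=8: ori   $r0, $r1, 8  regs=(0,13,15,10,9,13)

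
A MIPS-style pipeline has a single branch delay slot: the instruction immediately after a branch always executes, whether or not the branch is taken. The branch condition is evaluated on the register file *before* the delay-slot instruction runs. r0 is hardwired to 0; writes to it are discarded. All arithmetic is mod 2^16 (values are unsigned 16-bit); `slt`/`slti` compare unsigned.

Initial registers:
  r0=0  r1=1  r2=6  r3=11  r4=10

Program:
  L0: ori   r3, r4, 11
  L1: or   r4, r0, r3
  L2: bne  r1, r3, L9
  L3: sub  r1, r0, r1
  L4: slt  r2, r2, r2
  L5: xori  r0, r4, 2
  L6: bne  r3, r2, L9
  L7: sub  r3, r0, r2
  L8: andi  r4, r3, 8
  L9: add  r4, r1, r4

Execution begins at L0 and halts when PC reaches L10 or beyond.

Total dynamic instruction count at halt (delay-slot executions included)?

5

  step pc=0: ori   r3, r4, 11  regs=(0,1,6,11,10)
  step pc=1: or   r4, r0, r3  regs=(0,1,6,11,11)
  step pc=2: bne  r1, r3, L9  cond=T  regs=(0,1,6,11,11)
  step pc=3: sub  r1, r0, r1  regs=(0,65535,6,11,11)
  step pc=9: add  r4, r1, r4  regs=(0,65535,6,11,10)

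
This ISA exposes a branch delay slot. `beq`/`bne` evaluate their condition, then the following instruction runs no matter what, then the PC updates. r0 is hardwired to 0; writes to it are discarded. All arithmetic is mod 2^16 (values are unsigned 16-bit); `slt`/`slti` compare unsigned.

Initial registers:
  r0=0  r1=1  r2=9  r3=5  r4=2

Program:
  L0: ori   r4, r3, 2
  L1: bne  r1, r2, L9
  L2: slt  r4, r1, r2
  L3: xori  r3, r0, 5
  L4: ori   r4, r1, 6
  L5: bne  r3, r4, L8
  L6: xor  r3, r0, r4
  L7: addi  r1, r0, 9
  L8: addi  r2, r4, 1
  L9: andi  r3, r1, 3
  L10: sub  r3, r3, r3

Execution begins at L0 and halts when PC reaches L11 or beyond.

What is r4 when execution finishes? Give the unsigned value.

1

  step pc=0: ori   r4, r3, 2  regs=(0,1,9,5,7)
  step pc=1: bne  r1, r2, L9  cond=T  regs=(0,1,9,5,7)
  step pc=2: slt  r4, r1, r2  regs=(0,1,9,5,1)
  step pc=9: andi  r3, r1, 3  regs=(0,1,9,1,1)
  step pc=10: sub  r3, r3, r3  regs=(0,1,9,0,1)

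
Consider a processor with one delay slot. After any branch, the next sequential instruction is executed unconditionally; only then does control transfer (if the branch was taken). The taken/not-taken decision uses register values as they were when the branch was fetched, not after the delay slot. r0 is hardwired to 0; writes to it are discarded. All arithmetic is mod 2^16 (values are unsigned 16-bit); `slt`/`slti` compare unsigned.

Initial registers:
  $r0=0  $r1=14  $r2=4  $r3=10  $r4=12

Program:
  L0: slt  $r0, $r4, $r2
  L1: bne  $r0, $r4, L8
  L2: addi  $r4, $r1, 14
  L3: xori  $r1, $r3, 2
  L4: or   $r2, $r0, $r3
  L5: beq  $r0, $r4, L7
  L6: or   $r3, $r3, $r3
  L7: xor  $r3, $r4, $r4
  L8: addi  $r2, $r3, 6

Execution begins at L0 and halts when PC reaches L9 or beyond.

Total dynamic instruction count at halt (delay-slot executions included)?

#0 slt  $r0, $r4, $r2 ; 0/14/4/10/12
#1 bne  $r0, $r4, L8 ; 0/14/4/10/12 ; →target
#2 addi  $r4, $r1, 14 ; 0/14/4/10/28
#8 addi  $r2, $r3, 6 ; 0/14/16/10/28

4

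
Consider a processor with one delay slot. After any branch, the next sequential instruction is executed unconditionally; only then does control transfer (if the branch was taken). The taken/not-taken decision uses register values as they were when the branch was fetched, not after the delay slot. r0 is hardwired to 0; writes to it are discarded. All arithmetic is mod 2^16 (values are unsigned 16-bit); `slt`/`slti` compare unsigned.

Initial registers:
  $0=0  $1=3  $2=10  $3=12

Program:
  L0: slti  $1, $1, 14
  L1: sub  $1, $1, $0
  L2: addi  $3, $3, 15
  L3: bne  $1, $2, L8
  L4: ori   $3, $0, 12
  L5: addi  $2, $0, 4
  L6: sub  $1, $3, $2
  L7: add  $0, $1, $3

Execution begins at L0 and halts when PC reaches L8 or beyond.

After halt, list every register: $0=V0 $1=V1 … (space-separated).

  step pc=0: slti  $1, $1, 14  regs=(0,1,10,12)
  step pc=1: sub  $1, $1, $0  regs=(0,1,10,12)
  step pc=2: addi  $3, $3, 15  regs=(0,1,10,27)
  step pc=3: bne  $1, $2, L8  cond=T  regs=(0,1,10,27)
  step pc=4: ori   $3, $0, 12  regs=(0,1,10,12)

$0=0 $1=1 $2=10 $3=12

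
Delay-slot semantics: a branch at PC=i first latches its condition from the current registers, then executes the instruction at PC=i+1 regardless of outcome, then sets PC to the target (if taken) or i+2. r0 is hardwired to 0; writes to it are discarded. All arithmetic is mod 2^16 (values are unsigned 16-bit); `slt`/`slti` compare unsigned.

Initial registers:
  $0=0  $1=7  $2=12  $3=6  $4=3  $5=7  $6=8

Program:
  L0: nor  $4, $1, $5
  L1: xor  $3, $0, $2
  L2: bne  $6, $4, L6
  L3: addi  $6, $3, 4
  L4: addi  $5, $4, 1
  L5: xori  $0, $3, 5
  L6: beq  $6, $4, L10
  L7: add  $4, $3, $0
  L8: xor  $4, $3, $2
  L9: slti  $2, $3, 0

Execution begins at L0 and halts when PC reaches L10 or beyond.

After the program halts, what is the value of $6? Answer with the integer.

16

  step pc=0: nor  $4, $1, $5  regs=(0,7,12,6,65528,7,8)
  step pc=1: xor  $3, $0, $2  regs=(0,7,12,12,65528,7,8)
  step pc=2: bne  $6, $4, L6  cond=T  regs=(0,7,12,12,65528,7,8)
  step pc=3: addi  $6, $3, 4  regs=(0,7,12,12,65528,7,16)
  step pc=6: beq  $6, $4, L10  cond=F  regs=(0,7,12,12,65528,7,16)
  step pc=7: add  $4, $3, $0  regs=(0,7,12,12,12,7,16)
  step pc=8: xor  $4, $3, $2  regs=(0,7,12,12,0,7,16)
  step pc=9: slti  $2, $3, 0  regs=(0,7,0,12,0,7,16)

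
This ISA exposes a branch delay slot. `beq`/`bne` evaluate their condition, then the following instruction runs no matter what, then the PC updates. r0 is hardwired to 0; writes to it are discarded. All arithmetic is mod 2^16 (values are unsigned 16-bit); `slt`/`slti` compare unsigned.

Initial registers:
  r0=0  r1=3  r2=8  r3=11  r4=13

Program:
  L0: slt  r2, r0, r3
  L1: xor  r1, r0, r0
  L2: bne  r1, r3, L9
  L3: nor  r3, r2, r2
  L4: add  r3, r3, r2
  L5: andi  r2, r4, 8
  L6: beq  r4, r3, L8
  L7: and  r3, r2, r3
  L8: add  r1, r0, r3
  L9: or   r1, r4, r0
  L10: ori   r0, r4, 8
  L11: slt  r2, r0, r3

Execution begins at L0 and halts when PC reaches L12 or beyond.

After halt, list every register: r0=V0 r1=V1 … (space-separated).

#0 slt  r2, r0, r3 ; 0/3/1/11/13
#1 xor  r1, r0, r0 ; 0/0/1/11/13
#2 bne  r1, r3, L9 ; 0/0/1/11/13 ; →target
#3 nor  r3, r2, r2 ; 0/0/1/65534/13
#9 or   r1, r4, r0 ; 0/13/1/65534/13
#10 ori   r0, r4, 8 ; 0/13/1/65534/13
#11 slt  r2, r0, r3 ; 0/13/1/65534/13

r0=0 r1=13 r2=1 r3=65534 r4=13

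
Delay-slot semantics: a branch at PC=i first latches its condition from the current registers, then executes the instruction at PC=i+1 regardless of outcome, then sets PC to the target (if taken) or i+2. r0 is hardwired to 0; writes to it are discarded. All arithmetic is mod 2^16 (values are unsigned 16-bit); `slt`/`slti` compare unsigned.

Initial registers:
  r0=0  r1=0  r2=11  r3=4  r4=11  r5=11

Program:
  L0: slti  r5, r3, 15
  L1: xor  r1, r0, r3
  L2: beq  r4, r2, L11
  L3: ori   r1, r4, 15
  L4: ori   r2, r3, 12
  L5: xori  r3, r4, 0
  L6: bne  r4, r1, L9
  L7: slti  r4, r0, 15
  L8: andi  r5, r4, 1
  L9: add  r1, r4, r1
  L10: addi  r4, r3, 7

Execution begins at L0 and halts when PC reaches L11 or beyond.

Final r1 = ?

PC=0  slti  r5, r3, 15       | r0=0 r1=0 r2=11 r3=4 r4=11 r5=1
PC=1  xor  r1, r0, r3        | r0=0 r1=4 r2=11 r3=4 r4=11 r5=1
PC=2  beq  r4, r2, L11       | r0=0 r1=4 r2=11 r3=4 r4=11 r5=1  [TAKEN]
PC=3  ori   r1, r4, 15       | r0=0 r1=15 r2=11 r3=4 r4=11 r5=1

15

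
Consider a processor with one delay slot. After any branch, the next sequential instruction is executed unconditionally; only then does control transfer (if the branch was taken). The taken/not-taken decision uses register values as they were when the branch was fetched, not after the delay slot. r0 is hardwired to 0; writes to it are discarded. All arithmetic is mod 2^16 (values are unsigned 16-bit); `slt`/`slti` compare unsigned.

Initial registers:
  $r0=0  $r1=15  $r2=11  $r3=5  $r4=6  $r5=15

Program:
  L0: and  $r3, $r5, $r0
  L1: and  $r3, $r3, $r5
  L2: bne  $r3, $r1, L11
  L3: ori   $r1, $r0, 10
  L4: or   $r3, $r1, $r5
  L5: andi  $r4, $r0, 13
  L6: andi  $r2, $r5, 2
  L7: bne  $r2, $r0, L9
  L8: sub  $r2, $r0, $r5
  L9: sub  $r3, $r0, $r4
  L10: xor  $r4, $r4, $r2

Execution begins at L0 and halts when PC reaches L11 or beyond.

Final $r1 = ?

#0 and  $r3, $r5, $r0 ; 0/15/11/0/6/15
#1 and  $r3, $r3, $r5 ; 0/15/11/0/6/15
#2 bne  $r3, $r1, L11 ; 0/15/11/0/6/15 ; →target
#3 ori   $r1, $r0, 10 ; 0/10/11/0/6/15

10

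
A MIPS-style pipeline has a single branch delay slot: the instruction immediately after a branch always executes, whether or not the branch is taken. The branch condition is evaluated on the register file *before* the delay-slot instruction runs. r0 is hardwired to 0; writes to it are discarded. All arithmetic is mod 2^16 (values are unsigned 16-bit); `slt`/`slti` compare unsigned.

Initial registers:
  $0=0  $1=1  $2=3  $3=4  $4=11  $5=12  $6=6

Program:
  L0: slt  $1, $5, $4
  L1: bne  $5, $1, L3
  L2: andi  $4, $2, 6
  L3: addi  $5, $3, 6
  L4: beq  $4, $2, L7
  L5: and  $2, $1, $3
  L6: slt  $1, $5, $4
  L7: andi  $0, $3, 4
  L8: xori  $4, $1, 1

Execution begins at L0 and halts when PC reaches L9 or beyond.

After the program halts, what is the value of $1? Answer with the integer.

0

[0] slt  $1, $5, $4  →  {$0:0, $1:0, $2:3, $3:4, $4:11, $5:12, $6:6}
[1] bne  $5, $1, L3  →  {$0:0, $1:0, $2:3, $3:4, $4:11, $5:12, $6:6}  ⟨branch taken⟩
[2] andi  $4, $2, 6  →  {$0:0, $1:0, $2:3, $3:4, $4:2, $5:12, $6:6}
[3] addi  $5, $3, 6  →  {$0:0, $1:0, $2:3, $3:4, $4:2, $5:10, $6:6}
[4] beq  $4, $2, L7  →  {$0:0, $1:0, $2:3, $3:4, $4:2, $5:10, $6:6}  ⟨branch fallthrough⟩
[5] and  $2, $1, $3  →  {$0:0, $1:0, $2:0, $3:4, $4:2, $5:10, $6:6}
[6] slt  $1, $5, $4  →  {$0:0, $1:0, $2:0, $3:4, $4:2, $5:10, $6:6}
[7] andi  $0, $3, 4  →  {$0:0, $1:0, $2:0, $3:4, $4:2, $5:10, $6:6}
[8] xori  $4, $1, 1  →  {$0:0, $1:0, $2:0, $3:4, $4:1, $5:10, $6:6}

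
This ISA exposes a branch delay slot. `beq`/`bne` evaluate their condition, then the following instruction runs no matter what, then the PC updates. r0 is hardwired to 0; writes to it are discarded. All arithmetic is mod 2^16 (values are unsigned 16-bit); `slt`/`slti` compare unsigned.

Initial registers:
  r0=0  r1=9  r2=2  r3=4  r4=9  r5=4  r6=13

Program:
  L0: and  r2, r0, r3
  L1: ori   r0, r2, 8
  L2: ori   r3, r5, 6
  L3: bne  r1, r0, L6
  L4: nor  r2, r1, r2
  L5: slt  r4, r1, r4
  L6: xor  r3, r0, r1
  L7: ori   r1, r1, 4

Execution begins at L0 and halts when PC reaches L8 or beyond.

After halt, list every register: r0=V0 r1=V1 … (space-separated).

  step pc=0: and  r2, r0, r3  regs=(0,9,0,4,9,4,13)
  step pc=1: ori   r0, r2, 8  regs=(0,9,0,4,9,4,13)
  step pc=2: ori   r3, r5, 6  regs=(0,9,0,6,9,4,13)
  step pc=3: bne  r1, r0, L6  cond=T  regs=(0,9,0,6,9,4,13)
  step pc=4: nor  r2, r1, r2  regs=(0,9,65526,6,9,4,13)
  step pc=6: xor  r3, r0, r1  regs=(0,9,65526,9,9,4,13)
  step pc=7: ori   r1, r1, 4  regs=(0,13,65526,9,9,4,13)

r0=0 r1=13 r2=65526 r3=9 r4=9 r5=4 r6=13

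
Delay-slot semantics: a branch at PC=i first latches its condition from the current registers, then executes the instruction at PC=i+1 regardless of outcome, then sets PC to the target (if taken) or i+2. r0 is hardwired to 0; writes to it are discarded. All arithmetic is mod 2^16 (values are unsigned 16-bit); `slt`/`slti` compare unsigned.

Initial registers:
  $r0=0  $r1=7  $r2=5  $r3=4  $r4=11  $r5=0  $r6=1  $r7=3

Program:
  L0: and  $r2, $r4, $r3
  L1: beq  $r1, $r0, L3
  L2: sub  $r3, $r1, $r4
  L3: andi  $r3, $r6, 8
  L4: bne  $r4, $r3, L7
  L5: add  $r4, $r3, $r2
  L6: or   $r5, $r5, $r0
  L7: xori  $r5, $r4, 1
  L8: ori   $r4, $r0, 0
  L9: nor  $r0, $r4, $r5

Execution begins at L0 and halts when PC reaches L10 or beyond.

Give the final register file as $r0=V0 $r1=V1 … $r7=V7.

  step pc=0: and  $r2, $r4, $r3  regs=(0,7,0,4,11,0,1,3)
  step pc=1: beq  $r1, $r0, L3  cond=F  regs=(0,7,0,4,11,0,1,3)
  step pc=2: sub  $r3, $r1, $r4  regs=(0,7,0,65532,11,0,1,3)
  step pc=3: andi  $r3, $r6, 8  regs=(0,7,0,0,11,0,1,3)
  step pc=4: bne  $r4, $r3, L7  cond=T  regs=(0,7,0,0,11,0,1,3)
  step pc=5: add  $r4, $r3, $r2  regs=(0,7,0,0,0,0,1,3)
  step pc=7: xori  $r5, $r4, 1  regs=(0,7,0,0,0,1,1,3)
  step pc=8: ori   $r4, $r0, 0  regs=(0,7,0,0,0,1,1,3)
  step pc=9: nor  $r0, $r4, $r5  regs=(0,7,0,0,0,1,1,3)

$r0=0 $r1=7 $r2=0 $r3=0 $r4=0 $r5=1 $r6=1 $r7=3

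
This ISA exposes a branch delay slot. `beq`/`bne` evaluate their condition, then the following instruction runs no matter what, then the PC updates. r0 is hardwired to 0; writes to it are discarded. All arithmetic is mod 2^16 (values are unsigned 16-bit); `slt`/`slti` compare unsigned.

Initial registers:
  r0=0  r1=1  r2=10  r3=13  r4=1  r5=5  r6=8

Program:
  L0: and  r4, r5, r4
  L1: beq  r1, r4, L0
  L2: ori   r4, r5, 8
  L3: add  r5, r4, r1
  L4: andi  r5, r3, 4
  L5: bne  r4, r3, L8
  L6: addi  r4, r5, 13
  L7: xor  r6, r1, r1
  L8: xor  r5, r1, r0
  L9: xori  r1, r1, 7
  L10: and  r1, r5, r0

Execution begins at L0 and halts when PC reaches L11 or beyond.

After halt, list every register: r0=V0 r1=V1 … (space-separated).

#0 and  r4, r5, r4 ; 0/1/10/13/1/5/8
#1 beq  r1, r4, L0 ; 0/1/10/13/1/5/8 ; →target
#2 ori   r4, r5, 8 ; 0/1/10/13/13/5/8
#0 and  r4, r5, r4 ; 0/1/10/13/5/5/8
#1 beq  r1, r4, L0 ; 0/1/10/13/5/5/8 ; →fallthru
#2 ori   r4, r5, 8 ; 0/1/10/13/13/5/8
#3 add  r5, r4, r1 ; 0/1/10/13/13/14/8
#4 andi  r5, r3, 4 ; 0/1/10/13/13/4/8
#5 bne  r4, r3, L8 ; 0/1/10/13/13/4/8 ; →fallthru
#6 addi  r4, r5, 13 ; 0/1/10/13/17/4/8
#7 xor  r6, r1, r1 ; 0/1/10/13/17/4/0
#8 xor  r5, r1, r0 ; 0/1/10/13/17/1/0
#9 xori  r1, r1, 7 ; 0/6/10/13/17/1/0
#10 and  r1, r5, r0 ; 0/0/10/13/17/1/0

r0=0 r1=0 r2=10 r3=13 r4=17 r5=1 r6=0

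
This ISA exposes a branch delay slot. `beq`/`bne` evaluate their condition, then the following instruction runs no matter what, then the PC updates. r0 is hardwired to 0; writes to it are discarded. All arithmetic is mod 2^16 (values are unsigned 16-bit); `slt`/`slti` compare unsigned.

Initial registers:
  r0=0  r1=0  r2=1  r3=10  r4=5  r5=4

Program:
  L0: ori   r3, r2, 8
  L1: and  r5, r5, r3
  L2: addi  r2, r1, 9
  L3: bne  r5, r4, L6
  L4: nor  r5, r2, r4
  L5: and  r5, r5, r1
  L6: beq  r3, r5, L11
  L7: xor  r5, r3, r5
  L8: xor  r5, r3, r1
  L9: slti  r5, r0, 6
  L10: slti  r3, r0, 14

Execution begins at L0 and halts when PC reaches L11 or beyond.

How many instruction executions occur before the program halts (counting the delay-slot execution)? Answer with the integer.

PC=0  ori   r3, r2, 8        | r0=0 r1=0 r2=1 r3=9 r4=5 r5=4
PC=1  and  r5, r5, r3        | r0=0 r1=0 r2=1 r3=9 r4=5 r5=0
PC=2  addi  r2, r1, 9        | r0=0 r1=0 r2=9 r3=9 r4=5 r5=0
PC=3  bne  r5, r4, L6        | r0=0 r1=0 r2=9 r3=9 r4=5 r5=0  [TAKEN]
PC=4  nor  r5, r2, r4        | r0=0 r1=0 r2=9 r3=9 r4=5 r5=65522
PC=6  beq  r3, r5, L11       | r0=0 r1=0 r2=9 r3=9 r4=5 r5=65522  [not taken]
PC=7  xor  r5, r3, r5        | r0=0 r1=0 r2=9 r3=9 r4=5 r5=65531
PC=8  xor  r5, r3, r1        | r0=0 r1=0 r2=9 r3=9 r4=5 r5=9
PC=9  slti  r5, r0, 6        | r0=0 r1=0 r2=9 r3=9 r4=5 r5=1
PC=10 slti  r3, r0, 14       | r0=0 r1=0 r2=9 r3=1 r4=5 r5=1

10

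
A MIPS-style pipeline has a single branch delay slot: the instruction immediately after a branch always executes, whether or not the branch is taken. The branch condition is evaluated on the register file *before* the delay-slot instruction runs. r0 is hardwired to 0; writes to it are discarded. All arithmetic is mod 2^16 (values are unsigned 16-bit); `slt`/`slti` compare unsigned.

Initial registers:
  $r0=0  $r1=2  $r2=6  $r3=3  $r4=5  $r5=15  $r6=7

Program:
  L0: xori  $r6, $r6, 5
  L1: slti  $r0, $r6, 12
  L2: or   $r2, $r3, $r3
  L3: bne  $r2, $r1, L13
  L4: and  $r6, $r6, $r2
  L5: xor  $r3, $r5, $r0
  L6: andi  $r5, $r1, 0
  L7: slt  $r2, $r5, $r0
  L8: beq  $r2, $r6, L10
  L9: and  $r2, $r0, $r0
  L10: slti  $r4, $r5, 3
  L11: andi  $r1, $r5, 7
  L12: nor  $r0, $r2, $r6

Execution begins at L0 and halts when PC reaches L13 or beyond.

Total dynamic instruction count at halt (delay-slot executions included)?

  step pc=0: xori  $r6, $r6, 5  regs=(0,2,6,3,5,15,2)
  step pc=1: slti  $r0, $r6, 12  regs=(0,2,6,3,5,15,2)
  step pc=2: or   $r2, $r3, $r3  regs=(0,2,3,3,5,15,2)
  step pc=3: bne  $r2, $r1, L13  cond=T  regs=(0,2,3,3,5,15,2)
  step pc=4: and  $r6, $r6, $r2  regs=(0,2,3,3,5,15,2)

5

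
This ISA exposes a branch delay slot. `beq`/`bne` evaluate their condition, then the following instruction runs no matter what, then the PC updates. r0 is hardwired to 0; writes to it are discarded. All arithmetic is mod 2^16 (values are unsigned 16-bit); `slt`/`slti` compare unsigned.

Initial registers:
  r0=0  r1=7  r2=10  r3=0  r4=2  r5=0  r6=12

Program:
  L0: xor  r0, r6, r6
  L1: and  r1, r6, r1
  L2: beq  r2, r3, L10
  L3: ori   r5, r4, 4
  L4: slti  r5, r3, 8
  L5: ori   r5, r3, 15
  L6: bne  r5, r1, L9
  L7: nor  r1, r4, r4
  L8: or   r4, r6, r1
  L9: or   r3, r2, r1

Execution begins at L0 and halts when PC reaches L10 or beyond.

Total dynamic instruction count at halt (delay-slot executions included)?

  step pc=0: xor  r0, r6, r6  regs=(0,7,10,0,2,0,12)
  step pc=1: and  r1, r6, r1  regs=(0,4,10,0,2,0,12)
  step pc=2: beq  r2, r3, L10  cond=F  regs=(0,4,10,0,2,0,12)
  step pc=3: ori   r5, r4, 4  regs=(0,4,10,0,2,6,12)
  step pc=4: slti  r5, r3, 8  regs=(0,4,10,0,2,1,12)
  step pc=5: ori   r5, r3, 15  regs=(0,4,10,0,2,15,12)
  step pc=6: bne  r5, r1, L9  cond=T  regs=(0,4,10,0,2,15,12)
  step pc=7: nor  r1, r4, r4  regs=(0,65533,10,0,2,15,12)
  step pc=9: or   r3, r2, r1  regs=(0,65533,10,65535,2,15,12)

9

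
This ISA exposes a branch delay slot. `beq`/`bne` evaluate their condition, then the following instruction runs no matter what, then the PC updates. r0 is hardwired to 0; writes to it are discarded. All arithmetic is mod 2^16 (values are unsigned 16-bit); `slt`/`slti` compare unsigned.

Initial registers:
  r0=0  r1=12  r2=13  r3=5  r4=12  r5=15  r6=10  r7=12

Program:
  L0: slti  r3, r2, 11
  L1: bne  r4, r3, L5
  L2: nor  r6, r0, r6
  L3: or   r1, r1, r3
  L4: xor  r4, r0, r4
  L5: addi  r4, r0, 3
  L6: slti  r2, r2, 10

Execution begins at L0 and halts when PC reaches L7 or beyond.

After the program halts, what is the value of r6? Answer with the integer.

PC=0  slti  r3, r2, 11       | r0=0 r1=12 r2=13 r3=0 r4=12 r5=15 r6=10 r7=12
PC=1  bne  r4, r3, L5        | r0=0 r1=12 r2=13 r3=0 r4=12 r5=15 r6=10 r7=12  [TAKEN]
PC=2  nor  r6, r0, r6        | r0=0 r1=12 r2=13 r3=0 r4=12 r5=15 r6=65525 r7=12
PC=5  addi  r4, r0, 3        | r0=0 r1=12 r2=13 r3=0 r4=3 r5=15 r6=65525 r7=12
PC=6  slti  r2, r2, 10       | r0=0 r1=12 r2=0 r3=0 r4=3 r5=15 r6=65525 r7=12

65525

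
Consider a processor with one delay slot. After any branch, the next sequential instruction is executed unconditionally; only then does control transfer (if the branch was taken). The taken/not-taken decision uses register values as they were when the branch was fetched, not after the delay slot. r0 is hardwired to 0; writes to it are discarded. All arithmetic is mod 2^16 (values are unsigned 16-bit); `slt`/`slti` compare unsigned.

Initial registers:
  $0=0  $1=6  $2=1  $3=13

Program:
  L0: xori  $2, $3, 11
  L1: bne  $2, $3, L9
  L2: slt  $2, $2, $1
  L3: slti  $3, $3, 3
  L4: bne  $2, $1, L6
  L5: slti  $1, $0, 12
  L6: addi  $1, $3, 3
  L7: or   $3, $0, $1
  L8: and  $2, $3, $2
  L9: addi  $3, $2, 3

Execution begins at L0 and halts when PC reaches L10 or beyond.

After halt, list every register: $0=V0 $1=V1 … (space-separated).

PC=0  xori  $2, $3, 11       | $0=0 $1=6 $2=6 $3=13
PC=1  bne  $2, $3, L9        | $0=0 $1=6 $2=6 $3=13  [TAKEN]
PC=2  slt  $2, $2, $1        | $0=0 $1=6 $2=0 $3=13
PC=9  addi  $3, $2, 3        | $0=0 $1=6 $2=0 $3=3

$0=0 $1=6 $2=0 $3=3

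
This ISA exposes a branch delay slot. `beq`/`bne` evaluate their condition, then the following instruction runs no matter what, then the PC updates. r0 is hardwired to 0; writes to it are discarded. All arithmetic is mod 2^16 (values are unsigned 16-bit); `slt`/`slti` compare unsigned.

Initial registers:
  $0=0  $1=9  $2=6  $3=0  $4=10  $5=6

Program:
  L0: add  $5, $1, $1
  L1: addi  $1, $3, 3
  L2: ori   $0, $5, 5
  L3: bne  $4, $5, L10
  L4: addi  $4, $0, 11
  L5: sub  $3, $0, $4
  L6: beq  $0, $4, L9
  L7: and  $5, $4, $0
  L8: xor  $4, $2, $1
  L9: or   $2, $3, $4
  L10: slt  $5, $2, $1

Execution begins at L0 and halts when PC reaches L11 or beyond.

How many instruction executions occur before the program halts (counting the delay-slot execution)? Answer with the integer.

PC=0  add  $5, $1, $1        | $0=0 $1=9 $2=6 $3=0 $4=10 $5=18
PC=1  addi  $1, $3, 3        | $0=0 $1=3 $2=6 $3=0 $4=10 $5=18
PC=2  ori   $0, $5, 5        | $0=0 $1=3 $2=6 $3=0 $4=10 $5=18
PC=3  bne  $4, $5, L10       | $0=0 $1=3 $2=6 $3=0 $4=10 $5=18  [TAKEN]
PC=4  addi  $4, $0, 11       | $0=0 $1=3 $2=6 $3=0 $4=11 $5=18
PC=10 slt  $5, $2, $1        | $0=0 $1=3 $2=6 $3=0 $4=11 $5=0

6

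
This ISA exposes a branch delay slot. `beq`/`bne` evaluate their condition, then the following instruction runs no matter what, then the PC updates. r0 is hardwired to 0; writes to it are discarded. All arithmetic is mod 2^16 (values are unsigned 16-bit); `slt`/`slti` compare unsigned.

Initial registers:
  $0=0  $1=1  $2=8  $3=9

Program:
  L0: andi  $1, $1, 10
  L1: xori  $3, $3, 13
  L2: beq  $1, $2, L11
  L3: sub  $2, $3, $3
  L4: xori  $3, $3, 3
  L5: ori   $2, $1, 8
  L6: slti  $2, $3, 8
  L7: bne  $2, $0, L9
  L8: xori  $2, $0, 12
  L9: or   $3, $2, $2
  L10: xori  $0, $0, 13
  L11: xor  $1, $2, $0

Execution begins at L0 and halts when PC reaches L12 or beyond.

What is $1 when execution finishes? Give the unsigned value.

[0] andi  $1, $1, 10  →  {$0:0, $1:0, $2:8, $3:9}
[1] xori  $3, $3, 13  →  {$0:0, $1:0, $2:8, $3:4}
[2] beq  $1, $2, L11  →  {$0:0, $1:0, $2:8, $3:4}  ⟨branch fallthrough⟩
[3] sub  $2, $3, $3  →  {$0:0, $1:0, $2:0, $3:4}
[4] xori  $3, $3, 3  →  {$0:0, $1:0, $2:0, $3:7}
[5] ori   $2, $1, 8  →  {$0:0, $1:0, $2:8, $3:7}
[6] slti  $2, $3, 8  →  {$0:0, $1:0, $2:1, $3:7}
[7] bne  $2, $0, L9  →  {$0:0, $1:0, $2:1, $3:7}  ⟨branch taken⟩
[8] xori  $2, $0, 12  →  {$0:0, $1:0, $2:12, $3:7}
[9] or   $3, $2, $2  →  {$0:0, $1:0, $2:12, $3:12}
[10] xori  $0, $0, 13  →  {$0:0, $1:0, $2:12, $3:12}
[11] xor  $1, $2, $0  →  {$0:0, $1:12, $2:12, $3:12}

12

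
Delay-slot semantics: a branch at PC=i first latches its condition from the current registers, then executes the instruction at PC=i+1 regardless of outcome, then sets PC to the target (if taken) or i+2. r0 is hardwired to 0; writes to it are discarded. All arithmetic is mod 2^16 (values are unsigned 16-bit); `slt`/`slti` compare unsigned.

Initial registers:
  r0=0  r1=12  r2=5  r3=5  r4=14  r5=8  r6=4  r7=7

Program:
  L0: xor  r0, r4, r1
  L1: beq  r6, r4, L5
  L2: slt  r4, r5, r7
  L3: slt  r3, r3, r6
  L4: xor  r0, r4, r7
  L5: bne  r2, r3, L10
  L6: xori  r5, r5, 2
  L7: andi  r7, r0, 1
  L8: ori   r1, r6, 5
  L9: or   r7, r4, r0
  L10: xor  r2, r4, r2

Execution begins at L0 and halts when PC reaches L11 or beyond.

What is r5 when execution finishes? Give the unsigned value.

10

#0 xor  r0, r4, r1 ; 0/12/5/5/14/8/4/7
#1 beq  r6, r4, L5 ; 0/12/5/5/14/8/4/7 ; →fallthru
#2 slt  r4, r5, r7 ; 0/12/5/5/0/8/4/7
#3 slt  r3, r3, r6 ; 0/12/5/0/0/8/4/7
#4 xor  r0, r4, r7 ; 0/12/5/0/0/8/4/7
#5 bne  r2, r3, L10 ; 0/12/5/0/0/8/4/7 ; →target
#6 xori  r5, r5, 2 ; 0/12/5/0/0/10/4/7
#10 xor  r2, r4, r2 ; 0/12/5/0/0/10/4/7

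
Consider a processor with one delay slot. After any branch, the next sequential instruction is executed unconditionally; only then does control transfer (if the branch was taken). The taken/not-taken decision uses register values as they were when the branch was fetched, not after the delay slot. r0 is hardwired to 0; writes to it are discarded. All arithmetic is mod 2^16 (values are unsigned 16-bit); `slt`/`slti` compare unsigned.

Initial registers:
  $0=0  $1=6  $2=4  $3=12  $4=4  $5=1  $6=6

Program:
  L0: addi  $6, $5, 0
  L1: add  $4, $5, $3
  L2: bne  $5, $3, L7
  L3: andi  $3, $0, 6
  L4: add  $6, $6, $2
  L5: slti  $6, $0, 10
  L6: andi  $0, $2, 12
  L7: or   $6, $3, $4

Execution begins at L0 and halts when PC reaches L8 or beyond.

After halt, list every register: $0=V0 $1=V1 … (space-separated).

[0] addi  $6, $5, 0  →  {$0:0, $1:6, $2:4, $3:12, $4:4, $5:1, $6:1}
[1] add  $4, $5, $3  →  {$0:0, $1:6, $2:4, $3:12, $4:13, $5:1, $6:1}
[2] bne  $5, $3, L7  →  {$0:0, $1:6, $2:4, $3:12, $4:13, $5:1, $6:1}  ⟨branch taken⟩
[3] andi  $3, $0, 6  →  {$0:0, $1:6, $2:4, $3:0, $4:13, $5:1, $6:1}
[7] or   $6, $3, $4  →  {$0:0, $1:6, $2:4, $3:0, $4:13, $5:1, $6:13}

$0=0 $1=6 $2=4 $3=0 $4=13 $5=1 $6=13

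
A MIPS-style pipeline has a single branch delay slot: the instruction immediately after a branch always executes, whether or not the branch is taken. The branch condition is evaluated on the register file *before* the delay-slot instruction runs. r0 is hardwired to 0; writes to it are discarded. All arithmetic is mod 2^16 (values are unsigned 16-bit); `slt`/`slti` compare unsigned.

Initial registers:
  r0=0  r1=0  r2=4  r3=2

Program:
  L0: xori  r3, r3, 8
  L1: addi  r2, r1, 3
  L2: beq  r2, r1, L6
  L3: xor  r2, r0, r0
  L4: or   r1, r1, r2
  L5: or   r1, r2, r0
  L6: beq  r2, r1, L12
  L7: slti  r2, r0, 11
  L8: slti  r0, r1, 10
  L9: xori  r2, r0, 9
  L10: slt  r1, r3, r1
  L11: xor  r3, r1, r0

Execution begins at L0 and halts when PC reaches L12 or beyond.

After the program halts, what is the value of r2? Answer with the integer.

1

[0] xori  r3, r3, 8  →  {r0:0, r1:0, r2:4, r3:10}
[1] addi  r2, r1, 3  →  {r0:0, r1:0, r2:3, r3:10}
[2] beq  r2, r1, L6  →  {r0:0, r1:0, r2:3, r3:10}  ⟨branch fallthrough⟩
[3] xor  r2, r0, r0  →  {r0:0, r1:0, r2:0, r3:10}
[4] or   r1, r1, r2  →  {r0:0, r1:0, r2:0, r3:10}
[5] or   r1, r2, r0  →  {r0:0, r1:0, r2:0, r3:10}
[6] beq  r2, r1, L12  →  {r0:0, r1:0, r2:0, r3:10}  ⟨branch taken⟩
[7] slti  r2, r0, 11  →  {r0:0, r1:0, r2:1, r3:10}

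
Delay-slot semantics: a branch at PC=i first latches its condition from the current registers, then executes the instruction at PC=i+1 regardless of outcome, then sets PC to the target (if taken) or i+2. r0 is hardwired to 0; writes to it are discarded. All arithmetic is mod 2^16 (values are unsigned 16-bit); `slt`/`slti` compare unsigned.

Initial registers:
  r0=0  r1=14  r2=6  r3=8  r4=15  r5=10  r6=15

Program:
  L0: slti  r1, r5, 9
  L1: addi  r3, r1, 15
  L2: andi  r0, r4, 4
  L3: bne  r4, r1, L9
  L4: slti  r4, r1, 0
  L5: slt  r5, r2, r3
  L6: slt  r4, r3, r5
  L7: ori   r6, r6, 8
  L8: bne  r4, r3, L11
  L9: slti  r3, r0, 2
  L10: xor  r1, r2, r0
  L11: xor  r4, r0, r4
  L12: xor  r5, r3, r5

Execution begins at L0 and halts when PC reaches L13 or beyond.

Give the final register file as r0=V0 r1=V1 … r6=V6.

  step pc=0: slti  r1, r5, 9  regs=(0,0,6,8,15,10,15)
  step pc=1: addi  r3, r1, 15  regs=(0,0,6,15,15,10,15)
  step pc=2: andi  r0, r4, 4  regs=(0,0,6,15,15,10,15)
  step pc=3: bne  r4, r1, L9  cond=T  regs=(0,0,6,15,15,10,15)
  step pc=4: slti  r4, r1, 0  regs=(0,0,6,15,0,10,15)
  step pc=9: slti  r3, r0, 2  regs=(0,0,6,1,0,10,15)
  step pc=10: xor  r1, r2, r0  regs=(0,6,6,1,0,10,15)
  step pc=11: xor  r4, r0, r4  regs=(0,6,6,1,0,10,15)
  step pc=12: xor  r5, r3, r5  regs=(0,6,6,1,0,11,15)

r0=0 r1=6 r2=6 r3=1 r4=0 r5=11 r6=15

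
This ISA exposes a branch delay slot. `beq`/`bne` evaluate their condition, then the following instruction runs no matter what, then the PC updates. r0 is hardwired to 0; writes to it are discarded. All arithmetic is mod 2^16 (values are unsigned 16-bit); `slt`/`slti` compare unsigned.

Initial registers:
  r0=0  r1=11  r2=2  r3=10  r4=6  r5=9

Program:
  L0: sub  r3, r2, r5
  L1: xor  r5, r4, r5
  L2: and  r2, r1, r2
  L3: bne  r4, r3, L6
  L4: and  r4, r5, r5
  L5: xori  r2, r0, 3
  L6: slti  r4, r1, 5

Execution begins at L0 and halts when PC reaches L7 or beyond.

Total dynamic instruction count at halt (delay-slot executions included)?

[0] sub  r3, r2, r5  →  {r0:0, r1:11, r2:2, r3:65529, r4:6, r5:9}
[1] xor  r5, r4, r5  →  {r0:0, r1:11, r2:2, r3:65529, r4:6, r5:15}
[2] and  r2, r1, r2  →  {r0:0, r1:11, r2:2, r3:65529, r4:6, r5:15}
[3] bne  r4, r3, L6  →  {r0:0, r1:11, r2:2, r3:65529, r4:6, r5:15}  ⟨branch taken⟩
[4] and  r4, r5, r5  →  {r0:0, r1:11, r2:2, r3:65529, r4:15, r5:15}
[6] slti  r4, r1, 5  →  {r0:0, r1:11, r2:2, r3:65529, r4:0, r5:15}

6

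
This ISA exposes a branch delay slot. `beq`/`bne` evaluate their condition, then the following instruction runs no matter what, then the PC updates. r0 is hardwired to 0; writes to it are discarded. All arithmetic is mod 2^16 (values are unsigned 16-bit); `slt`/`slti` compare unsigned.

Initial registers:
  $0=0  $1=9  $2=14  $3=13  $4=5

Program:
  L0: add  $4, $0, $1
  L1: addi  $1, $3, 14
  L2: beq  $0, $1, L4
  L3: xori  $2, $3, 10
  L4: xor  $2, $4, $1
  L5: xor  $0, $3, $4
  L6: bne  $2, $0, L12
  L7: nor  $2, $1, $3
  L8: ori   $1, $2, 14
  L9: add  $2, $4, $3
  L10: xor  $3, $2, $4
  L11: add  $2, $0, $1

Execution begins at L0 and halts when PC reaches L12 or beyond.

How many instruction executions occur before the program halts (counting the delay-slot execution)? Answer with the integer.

[0] add  $4, $0, $1  →  {$0:0, $1:9, $2:14, $3:13, $4:9}
[1] addi  $1, $3, 14  →  {$0:0, $1:27, $2:14, $3:13, $4:9}
[2] beq  $0, $1, L4  →  {$0:0, $1:27, $2:14, $3:13, $4:9}  ⟨branch fallthrough⟩
[3] xori  $2, $3, 10  →  {$0:0, $1:27, $2:7, $3:13, $4:9}
[4] xor  $2, $4, $1  →  {$0:0, $1:27, $2:18, $3:13, $4:9}
[5] xor  $0, $3, $4  →  {$0:0, $1:27, $2:18, $3:13, $4:9}
[6] bne  $2, $0, L12  →  {$0:0, $1:27, $2:18, $3:13, $4:9}  ⟨branch taken⟩
[7] nor  $2, $1, $3  →  {$0:0, $1:27, $2:65504, $3:13, $4:9}

8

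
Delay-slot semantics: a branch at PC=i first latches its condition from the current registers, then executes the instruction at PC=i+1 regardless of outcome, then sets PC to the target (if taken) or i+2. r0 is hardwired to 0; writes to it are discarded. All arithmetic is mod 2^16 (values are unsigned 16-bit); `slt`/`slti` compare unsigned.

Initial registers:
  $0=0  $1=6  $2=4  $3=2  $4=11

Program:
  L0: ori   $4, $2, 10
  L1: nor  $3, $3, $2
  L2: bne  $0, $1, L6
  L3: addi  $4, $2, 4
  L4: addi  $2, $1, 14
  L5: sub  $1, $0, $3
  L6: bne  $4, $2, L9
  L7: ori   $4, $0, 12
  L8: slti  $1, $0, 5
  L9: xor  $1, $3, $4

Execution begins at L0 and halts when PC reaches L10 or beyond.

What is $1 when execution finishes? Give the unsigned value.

65525

[0] ori   $4, $2, 10  →  {$0:0, $1:6, $2:4, $3:2, $4:14}
[1] nor  $3, $3, $2  →  {$0:0, $1:6, $2:4, $3:65529, $4:14}
[2] bne  $0, $1, L6  →  {$0:0, $1:6, $2:4, $3:65529, $4:14}  ⟨branch taken⟩
[3] addi  $4, $2, 4  →  {$0:0, $1:6, $2:4, $3:65529, $4:8}
[6] bne  $4, $2, L9  →  {$0:0, $1:6, $2:4, $3:65529, $4:8}  ⟨branch taken⟩
[7] ori   $4, $0, 12  →  {$0:0, $1:6, $2:4, $3:65529, $4:12}
[9] xor  $1, $3, $4  →  {$0:0, $1:65525, $2:4, $3:65529, $4:12}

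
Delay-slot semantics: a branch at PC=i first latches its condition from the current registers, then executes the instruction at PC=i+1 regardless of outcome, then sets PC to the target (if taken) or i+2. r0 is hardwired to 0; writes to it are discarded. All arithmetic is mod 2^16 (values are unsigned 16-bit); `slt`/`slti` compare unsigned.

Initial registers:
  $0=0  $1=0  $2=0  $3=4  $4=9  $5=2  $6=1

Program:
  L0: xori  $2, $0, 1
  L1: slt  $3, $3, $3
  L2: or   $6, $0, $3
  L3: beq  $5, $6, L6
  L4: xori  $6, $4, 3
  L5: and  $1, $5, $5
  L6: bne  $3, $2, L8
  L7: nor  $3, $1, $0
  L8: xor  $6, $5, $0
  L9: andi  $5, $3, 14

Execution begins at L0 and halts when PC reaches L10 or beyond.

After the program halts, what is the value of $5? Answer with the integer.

12

PC=0  xori  $2, $0, 1        | $0=0 $1=0 $2=1 $3=4 $4=9 $5=2 $6=1
PC=1  slt  $3, $3, $3        | $0=0 $1=0 $2=1 $3=0 $4=9 $5=2 $6=1
PC=2  or   $6, $0, $3        | $0=0 $1=0 $2=1 $3=0 $4=9 $5=2 $6=0
PC=3  beq  $5, $6, L6        | $0=0 $1=0 $2=1 $3=0 $4=9 $5=2 $6=0  [not taken]
PC=4  xori  $6, $4, 3        | $0=0 $1=0 $2=1 $3=0 $4=9 $5=2 $6=10
PC=5  and  $1, $5, $5        | $0=0 $1=2 $2=1 $3=0 $4=9 $5=2 $6=10
PC=6  bne  $3, $2, L8        | $0=0 $1=2 $2=1 $3=0 $4=9 $5=2 $6=10  [TAKEN]
PC=7  nor  $3, $1, $0        | $0=0 $1=2 $2=1 $3=65533 $4=9 $5=2 $6=10
PC=8  xor  $6, $5, $0        | $0=0 $1=2 $2=1 $3=65533 $4=9 $5=2 $6=2
PC=9  andi  $5, $3, 14       | $0=0 $1=2 $2=1 $3=65533 $4=9 $5=12 $6=2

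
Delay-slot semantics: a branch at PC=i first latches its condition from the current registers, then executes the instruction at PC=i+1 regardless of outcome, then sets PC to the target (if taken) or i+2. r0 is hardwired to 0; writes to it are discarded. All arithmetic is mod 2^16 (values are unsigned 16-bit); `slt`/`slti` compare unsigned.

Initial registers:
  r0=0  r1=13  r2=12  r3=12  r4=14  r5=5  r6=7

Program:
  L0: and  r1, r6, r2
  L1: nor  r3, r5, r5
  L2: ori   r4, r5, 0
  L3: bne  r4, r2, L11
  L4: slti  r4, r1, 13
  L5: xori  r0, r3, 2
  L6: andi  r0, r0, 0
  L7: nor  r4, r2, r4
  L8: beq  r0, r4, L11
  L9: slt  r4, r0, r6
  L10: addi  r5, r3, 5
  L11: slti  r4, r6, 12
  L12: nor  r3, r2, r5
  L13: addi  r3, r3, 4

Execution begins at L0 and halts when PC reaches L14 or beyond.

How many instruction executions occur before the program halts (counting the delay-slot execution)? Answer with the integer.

8

#0 and  r1, r6, r2 ; 0/4/12/12/14/5/7
#1 nor  r3, r5, r5 ; 0/4/12/65530/14/5/7
#2 ori   r4, r5, 0 ; 0/4/12/65530/5/5/7
#3 bne  r4, r2, L11 ; 0/4/12/65530/5/5/7 ; →target
#4 slti  r4, r1, 13 ; 0/4/12/65530/1/5/7
#11 slti  r4, r6, 12 ; 0/4/12/65530/1/5/7
#12 nor  r3, r2, r5 ; 0/4/12/65522/1/5/7
#13 addi  r3, r3, 4 ; 0/4/12/65526/1/5/7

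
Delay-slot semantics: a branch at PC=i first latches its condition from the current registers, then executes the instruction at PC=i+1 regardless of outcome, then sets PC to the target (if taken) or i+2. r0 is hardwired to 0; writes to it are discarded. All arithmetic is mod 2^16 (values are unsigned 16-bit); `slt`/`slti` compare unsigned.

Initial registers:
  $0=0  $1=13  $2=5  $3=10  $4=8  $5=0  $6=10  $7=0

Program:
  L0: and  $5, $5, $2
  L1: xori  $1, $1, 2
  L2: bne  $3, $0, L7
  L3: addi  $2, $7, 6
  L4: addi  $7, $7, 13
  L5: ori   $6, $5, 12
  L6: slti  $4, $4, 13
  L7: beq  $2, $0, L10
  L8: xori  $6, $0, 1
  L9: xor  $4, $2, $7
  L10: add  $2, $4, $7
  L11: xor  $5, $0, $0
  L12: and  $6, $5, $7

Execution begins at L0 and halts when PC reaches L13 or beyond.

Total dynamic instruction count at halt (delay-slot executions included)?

10

#0 and  $5, $5, $2 ; 0/13/5/10/8/0/10/0
#1 xori  $1, $1, 2 ; 0/15/5/10/8/0/10/0
#2 bne  $3, $0, L7 ; 0/15/5/10/8/0/10/0 ; →target
#3 addi  $2, $7, 6 ; 0/15/6/10/8/0/10/0
#7 beq  $2, $0, L10 ; 0/15/6/10/8/0/10/0 ; →fallthru
#8 xori  $6, $0, 1 ; 0/15/6/10/8/0/1/0
#9 xor  $4, $2, $7 ; 0/15/6/10/6/0/1/0
#10 add  $2, $4, $7 ; 0/15/6/10/6/0/1/0
#11 xor  $5, $0, $0 ; 0/15/6/10/6/0/1/0
#12 and  $6, $5, $7 ; 0/15/6/10/6/0/0/0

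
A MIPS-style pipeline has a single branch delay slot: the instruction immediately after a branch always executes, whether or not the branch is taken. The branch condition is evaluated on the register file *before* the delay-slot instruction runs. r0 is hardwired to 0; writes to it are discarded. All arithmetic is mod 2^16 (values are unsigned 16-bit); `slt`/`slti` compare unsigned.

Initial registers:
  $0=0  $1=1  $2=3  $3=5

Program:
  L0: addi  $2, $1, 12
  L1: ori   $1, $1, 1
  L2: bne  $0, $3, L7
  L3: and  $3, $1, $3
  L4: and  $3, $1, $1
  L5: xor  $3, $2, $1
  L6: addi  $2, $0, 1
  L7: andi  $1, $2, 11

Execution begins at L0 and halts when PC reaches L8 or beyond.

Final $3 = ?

1

[0] addi  $2, $1, 12  →  {$0:0, $1:1, $2:13, $3:5}
[1] ori   $1, $1, 1  →  {$0:0, $1:1, $2:13, $3:5}
[2] bne  $0, $3, L7  →  {$0:0, $1:1, $2:13, $3:5}  ⟨branch taken⟩
[3] and  $3, $1, $3  →  {$0:0, $1:1, $2:13, $3:1}
[7] andi  $1, $2, 11  →  {$0:0, $1:9, $2:13, $3:1}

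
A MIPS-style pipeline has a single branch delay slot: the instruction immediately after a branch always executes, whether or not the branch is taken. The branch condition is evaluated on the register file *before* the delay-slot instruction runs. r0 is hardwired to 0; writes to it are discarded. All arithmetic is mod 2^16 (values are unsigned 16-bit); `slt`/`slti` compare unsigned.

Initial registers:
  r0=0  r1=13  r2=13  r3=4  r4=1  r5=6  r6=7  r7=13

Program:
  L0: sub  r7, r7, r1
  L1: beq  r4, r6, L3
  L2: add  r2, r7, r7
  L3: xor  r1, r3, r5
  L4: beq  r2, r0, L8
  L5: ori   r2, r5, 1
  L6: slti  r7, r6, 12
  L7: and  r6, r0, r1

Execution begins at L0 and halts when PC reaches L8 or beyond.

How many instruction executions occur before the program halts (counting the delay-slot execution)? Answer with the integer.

[0] sub  r7, r7, r1  →  {r0:0, r1:13, r2:13, r3:4, r4:1, r5:6, r6:7, r7:0}
[1] beq  r4, r6, L3  →  {r0:0, r1:13, r2:13, r3:4, r4:1, r5:6, r6:7, r7:0}  ⟨branch fallthrough⟩
[2] add  r2, r7, r7  →  {r0:0, r1:13, r2:0, r3:4, r4:1, r5:6, r6:7, r7:0}
[3] xor  r1, r3, r5  →  {r0:0, r1:2, r2:0, r3:4, r4:1, r5:6, r6:7, r7:0}
[4] beq  r2, r0, L8  →  {r0:0, r1:2, r2:0, r3:4, r4:1, r5:6, r6:7, r7:0}  ⟨branch taken⟩
[5] ori   r2, r5, 1  →  {r0:0, r1:2, r2:7, r3:4, r4:1, r5:6, r6:7, r7:0}

6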